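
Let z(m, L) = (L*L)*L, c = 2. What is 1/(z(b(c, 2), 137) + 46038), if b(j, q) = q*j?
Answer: 1/2617391 ≈ 3.8206e-7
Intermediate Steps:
b(j, q) = j*q
z(m, L) = L**3 (z(m, L) = L**2*L = L**3)
1/(z(b(c, 2), 137) + 46038) = 1/(137**3 + 46038) = 1/(2571353 + 46038) = 1/2617391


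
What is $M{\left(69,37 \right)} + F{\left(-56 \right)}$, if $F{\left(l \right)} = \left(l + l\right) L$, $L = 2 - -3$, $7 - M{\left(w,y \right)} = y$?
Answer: $-590$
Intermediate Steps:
$M{\left(w,y \right)} = 7 - y$
$L = 5$ ($L = 2 + 3 = 5$)
$F{\left(l \right)} = 10 l$ ($F{\left(l \right)} = \left(l + l\right) 5 = 2 l 5 = 10 l$)
$M{\left(69,37 \right)} + F{\left(-56 \right)} = \left(7 - 37\right) + 10 \left(-56\right) = \left(7 - 37\right) - 560 = -30 - 560 = -590$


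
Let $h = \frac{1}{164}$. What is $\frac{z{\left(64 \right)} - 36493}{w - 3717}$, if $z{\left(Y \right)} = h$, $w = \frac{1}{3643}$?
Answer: $\frac{21802812193}{2220728920} \approx 9.8179$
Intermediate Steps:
$w = \frac{1}{3643} \approx 0.0002745$
$h = \frac{1}{164} \approx 0.0060976$
$z{\left(Y \right)} = \frac{1}{164}$
$\frac{z{\left(64 \right)} - 36493}{w - 3717} = \frac{\frac{1}{164} - 36493}{\frac{1}{3643} - 3717} = - \frac{5984851}{164 \left(- \frac{13541030}{3643}\right)} = \left(- \frac{5984851}{164}\right) \left(- \frac{3643}{13541030}\right) = \frac{21802812193}{2220728920}$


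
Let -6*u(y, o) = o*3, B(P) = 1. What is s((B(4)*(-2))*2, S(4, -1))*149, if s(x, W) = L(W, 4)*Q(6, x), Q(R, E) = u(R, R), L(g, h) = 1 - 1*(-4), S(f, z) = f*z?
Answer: -2235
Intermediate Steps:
u(y, o) = -o/2 (u(y, o) = -o*3/6 = -o/2)
L(g, h) = 5 (L(g, h) = 1 + 4 = 5)
Q(R, E) = -R/2
s(x, W) = -15 (s(x, W) = 5*(-½*6) = 5*(-3) = -15)
s((B(4)*(-2))*2, S(4, -1))*149 = -15*149 = -2235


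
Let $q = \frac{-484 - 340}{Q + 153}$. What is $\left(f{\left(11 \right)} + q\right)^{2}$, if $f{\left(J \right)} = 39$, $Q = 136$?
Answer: $\frac{109139809}{83521} \approx 1306.7$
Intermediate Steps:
$q = - \frac{824}{289}$ ($q = \frac{-484 - 340}{136 + 153} = - \frac{824}{289} \approx -2.8512$)
$\left(f{\left(11 \right)} + q\right)^{2} = \left(39 - \frac{824}{289}\right)^{2} = \left(\frac{10447}{289}\right)^{2} = \frac{109139809}{83521}$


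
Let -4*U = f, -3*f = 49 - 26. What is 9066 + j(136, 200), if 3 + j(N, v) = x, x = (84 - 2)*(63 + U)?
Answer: 86317/6 ≈ 14386.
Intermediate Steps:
f = -23/3 (f = -(49 - 26)/3 = -⅓*23 = -23/3 ≈ -7.6667)
U = 23/12 (U = -¼*(-23/3) = 23/12 ≈ 1.9167)
x = 31939/6 (x = (84 - 2)*(63 + 23/12) = 82*(779/12) = 31939/6 ≈ 5323.2)
j(N, v) = 31921/6 (j(N, v) = -3 + 31939/6 = 31921/6)
9066 + j(136, 200) = 9066 + 31921/6 = 86317/6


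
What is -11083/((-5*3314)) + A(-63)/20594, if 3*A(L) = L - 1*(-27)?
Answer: 114022231/170621290 ≈ 0.66828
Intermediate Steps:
A(L) = 9 + L/3 (A(L) = (L - 1*(-27))/3 = (L + 27)/3 = (27 + L)/3 = 9 + L/3)
-11083/((-5*3314)) + A(-63)/20594 = -11083/((-5*3314)) + (9 + (⅓)*(-63))/20594 = -11083/(-16570) + (9 - 21)*(1/20594) = -11083*(-1/16570) - 12*1/20594 = 11083/16570 - 6/10297 = 114022231/170621290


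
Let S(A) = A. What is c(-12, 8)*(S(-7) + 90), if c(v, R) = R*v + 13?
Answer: -6889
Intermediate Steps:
c(v, R) = 13 + R*v
c(-12, 8)*(S(-7) + 90) = (13 + 8*(-12))*(-7 + 90) = (13 - 96)*83 = -83*83 = -6889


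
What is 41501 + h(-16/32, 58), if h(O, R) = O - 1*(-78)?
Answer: 83157/2 ≈ 41579.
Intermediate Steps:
h(O, R) = 78 + O (h(O, R) = O + 78 = 78 + O)
41501 + h(-16/32, 58) = 41501 + (78 - 16/32) = 41501 + (78 - 16*1/32) = 41501 + (78 - ½) = 41501 + 155/2 = 83157/2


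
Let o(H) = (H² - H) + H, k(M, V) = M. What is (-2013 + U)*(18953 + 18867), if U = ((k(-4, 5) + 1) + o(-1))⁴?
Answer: -75526540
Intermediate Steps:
o(H) = H²
U = 16 (U = ((-4 + 1) + (-1)²)⁴ = (-3 + 1)⁴ = (-2)⁴ = 16)
(-2013 + U)*(18953 + 18867) = (-2013 + 16)*(18953 + 18867) = -1997*37820 = -75526540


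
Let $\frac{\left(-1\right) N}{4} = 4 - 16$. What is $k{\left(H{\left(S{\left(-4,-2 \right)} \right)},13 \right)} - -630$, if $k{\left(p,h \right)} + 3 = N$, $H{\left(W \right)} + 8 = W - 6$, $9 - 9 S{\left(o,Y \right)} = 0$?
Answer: $675$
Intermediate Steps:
$S{\left(o,Y \right)} = 1$ ($S{\left(o,Y \right)} = 1 - 0 = 1 + 0 = 1$)
$N = 48$ ($N = - 4 \left(4 - 16\right) = \left(-4\right) \left(-12\right) = 48$)
$H{\left(W \right)} = -14 + W$ ($H{\left(W \right)} = -8 + \left(W - 6\right) = -8 + \left(-6 + W\right) = -14 + W$)
$k{\left(p,h \right)} = 45$ ($k{\left(p,h \right)} = -3 + 48 = 45$)
$k{\left(H{\left(S{\left(-4,-2 \right)} \right)},13 \right)} - -630 = 45 - -630 = 45 + 630 = 675$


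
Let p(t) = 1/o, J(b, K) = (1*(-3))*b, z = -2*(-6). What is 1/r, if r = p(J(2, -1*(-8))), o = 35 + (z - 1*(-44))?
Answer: 91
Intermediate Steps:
z = 12
o = 91 (o = 35 + (12 - 1*(-44)) = 35 + (12 + 44) = 35 + 56 = 91)
J(b, K) = -3*b
p(t) = 1/91
r = 1/91 ≈ 0.010989
1/r = 1/(1/91) = 91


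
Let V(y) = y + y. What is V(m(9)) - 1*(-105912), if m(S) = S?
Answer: 105930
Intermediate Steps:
V(y) = 2*y
V(m(9)) - 1*(-105912) = 2*9 - 1*(-105912) = 18 + 105912 = 105930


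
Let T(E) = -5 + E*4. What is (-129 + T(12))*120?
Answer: -10320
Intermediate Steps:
T(E) = -5 + 4*E
(-129 + T(12))*120 = (-129 + (-5 + 4*12))*120 = (-129 + (-5 + 48))*120 = (-129 + 43)*120 = -86*120 = -10320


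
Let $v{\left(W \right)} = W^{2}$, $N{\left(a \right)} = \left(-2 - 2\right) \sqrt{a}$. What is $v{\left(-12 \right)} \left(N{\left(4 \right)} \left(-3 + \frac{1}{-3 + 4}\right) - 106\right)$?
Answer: $-12960$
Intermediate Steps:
$N{\left(a \right)} = - 4 \sqrt{a}$
$v{\left(-12 \right)} \left(N{\left(4 \right)} \left(-3 + \frac{1}{-3 + 4}\right) - 106\right) = \left(-12\right)^{2} \left(- 4 \sqrt{4} \left(-3 + \frac{1}{-3 + 4}\right) - 106\right) = 144 \left(\left(-4\right) 2 \left(-3 + 1^{-1}\right) - 106\right) = 144 \left(- 8 \left(-3 + 1\right) - 106\right) = 144 \left(\left(-8\right) \left(-2\right) - 106\right) = 144 \left(16 - 106\right) = 144 \left(-90\right) = -12960$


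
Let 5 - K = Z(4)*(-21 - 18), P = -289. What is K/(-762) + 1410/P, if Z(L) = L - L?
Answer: -1075865/220218 ≈ -4.8855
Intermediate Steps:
Z(L) = 0
K = 5 (K = 5 - 0*(-21 - 18) = 5 - 0*(-39) = 5 - 1*0 = 5 + 0 = 5)
K/(-762) + 1410/P = 5/(-762) + 1410/(-289) = 5*(-1/762) + 1410*(-1/289) = -5/762 - 1410/289 = -1075865/220218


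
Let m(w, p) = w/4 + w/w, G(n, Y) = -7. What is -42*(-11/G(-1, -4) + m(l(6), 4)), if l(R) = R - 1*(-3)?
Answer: -405/2 ≈ -202.50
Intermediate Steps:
l(R) = 3 + R (l(R) = R + 3 = 3 + R)
m(w, p) = 1 + w/4 (m(w, p) = w*(1/4) + 1 = w/4 + 1 = 1 + w/4)
-42*(-11/G(-1, -4) + m(l(6), 4)) = -42*(-11/(-7) + (1 + (3 + 6)/4)) = -42*(-11*(-1/7) + (1 + (1/4)*9)) = -42*(11/7 + (1 + 9/4)) = -42*(11/7 + 13/4) = -42*135/28 = -405/2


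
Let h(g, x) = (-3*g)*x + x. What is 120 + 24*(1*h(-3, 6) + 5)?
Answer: 1680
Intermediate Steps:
h(g, x) = x - 3*g*x (h(g, x) = -3*g*x + x = x - 3*g*x)
120 + 24*(1*h(-3, 6) + 5) = 120 + 24*(1*(6*(1 - 3*(-3))) + 5) = 120 + 24*(1*(6*(1 + 9)) + 5) = 120 + 24*(1*(6*10) + 5) = 120 + 24*(1*60 + 5) = 120 + 24*(60 + 5) = 120 + 24*65 = 120 + 1560 = 1680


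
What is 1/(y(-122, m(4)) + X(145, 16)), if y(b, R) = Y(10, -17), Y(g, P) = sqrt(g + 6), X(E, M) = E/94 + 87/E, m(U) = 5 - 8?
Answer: 470/2887 ≈ 0.16280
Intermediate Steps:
m(U) = -3
X(E, M) = 87/E + E/94 (X(E, M) = E*(1/94) + 87/E = E/94 + 87/E = 87/E + E/94)
Y(g, P) = sqrt(6 + g)
y(b, R) = 4 (y(b, R) = sqrt(6 + 10) = sqrt(16) = 4)
1/(y(-122, m(4)) + X(145, 16)) = 1/(4 + (87/145 + (1/94)*145)) = 1/(4 + (87*(1/145) + 145/94)) = 1/(4 + (3/5 + 145/94)) = 1/(4 + 1007/470) = 1/(2887/470) = 470/2887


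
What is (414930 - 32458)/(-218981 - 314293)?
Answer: -191236/266637 ≈ -0.71721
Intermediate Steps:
(414930 - 32458)/(-218981 - 314293) = 382472/(-533274) = 382472*(-1/533274) = -191236/266637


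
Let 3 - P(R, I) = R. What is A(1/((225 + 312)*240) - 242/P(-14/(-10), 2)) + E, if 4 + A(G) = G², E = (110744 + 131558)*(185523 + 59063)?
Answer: 984373278363415683001/16610054400 ≈ 5.9264e+10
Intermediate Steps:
P(R, I) = 3 - R
E = 59263676972 (E = 242302*244586 = 59263676972)
A(G) = -4 + G²
A(1/((225 + 312)*240) - 242/P(-14/(-10), 2)) + E = (-4 + (1/((225 + 312)*240) - 242/(3 - (-14)/(-10)))²) + 59263676972 = (-4 + ((1/240)/537 - 242/(3 - (-14)*(-1)/10))²) + 59263676972 = (-4 + ((1/537)*(1/240) - 242/(3 - 1*7/5))²) + 59263676972 = (-4 + (1/128880 - 242/(3 - 7/5))²) + 59263676972 = (-4 + (1/128880 - 242/8/5)²) + 59263676972 = (-4 + (1/128880 - 242*5/8)²) + 59263676972 = (-4 + (1/128880 - 605/4)²) + 59263676972 = (-4 + (-19493099/128880)²) + 59263676972 = (-4 + 379980908623801/16610054400) + 59263676972 = 379914468406201/16610054400 + 59263676972 = 984373278363415683001/16610054400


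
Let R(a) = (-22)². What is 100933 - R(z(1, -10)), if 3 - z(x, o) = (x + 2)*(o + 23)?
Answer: 100449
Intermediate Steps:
z(x, o) = 3 - (2 + x)*(23 + o) (z(x, o) = 3 - (x + 2)*(o + 23) = 3 - (2 + x)*(23 + o))
R(a) = 484
100933 - R(z(1, -10)) = 100933 - 1*484 = 100933 - 484 = 100449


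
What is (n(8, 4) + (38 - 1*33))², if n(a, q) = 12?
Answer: 289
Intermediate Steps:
(n(8, 4) + (38 - 1*33))² = (12 + (38 - 1*33))² = (12 + (38 - 33))² = (12 + 5)² = 17² = 289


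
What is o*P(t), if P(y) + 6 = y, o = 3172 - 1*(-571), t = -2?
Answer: -29944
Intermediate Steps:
o = 3743 (o = 3172 + 571 = 3743)
P(y) = -6 + y
o*P(t) = 3743*(-6 - 2) = 3743*(-8) = -29944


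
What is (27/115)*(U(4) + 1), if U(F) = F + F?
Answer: 243/115 ≈ 2.1130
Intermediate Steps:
U(F) = 2*F
(27/115)*(U(4) + 1) = (27/115)*(2*4 + 1) = (27*(1/115))*(8 + 1) = (27/115)*9 = 243/115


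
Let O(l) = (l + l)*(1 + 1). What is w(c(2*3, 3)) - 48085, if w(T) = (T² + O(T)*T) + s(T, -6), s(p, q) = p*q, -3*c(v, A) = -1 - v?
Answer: -432646/9 ≈ -48072.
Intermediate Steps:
c(v, A) = ⅓ + v/3 (c(v, A) = -(-1 - v)/3 = ⅓ + v/3)
O(l) = 4*l (O(l) = (2*l)*2 = 4*l)
w(T) = -6*T + 5*T² (w(T) = (T² + (4*T)*T) + T*(-6) = (T² + 4*T²) - 6*T = 5*T² - 6*T = -6*T + 5*T²)
w(c(2*3, 3)) - 48085 = (⅓ + (2*3)/3)*(-6 + 5*(⅓ + (2*3)/3)) - 48085 = (⅓ + (⅓)*6)*(-6 + 5*(⅓ + (⅓)*6)) - 48085 = (⅓ + 2)*(-6 + 5*(⅓ + 2)) - 48085 = 7*(-6 + 5*(7/3))/3 - 48085 = 7*(-6 + 35/3)/3 - 48085 = (7/3)*(17/3) - 48085 = 119/9 - 48085 = -432646/9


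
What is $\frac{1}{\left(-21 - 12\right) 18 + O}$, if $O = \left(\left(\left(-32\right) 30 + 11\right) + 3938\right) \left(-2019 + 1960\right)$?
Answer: $- \frac{1}{176945} \approx -5.6515 \cdot 10^{-6}$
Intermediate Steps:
$O = -176351$ ($O = \left(\left(-960 + 11\right) + 3938\right) \left(-59\right) = \left(-949 + 3938\right) \left(-59\right) = 2989 \left(-59\right) = -176351$)
$\frac{1}{\left(-21 - 12\right) 18 + O} = \frac{1}{\left(-21 - 12\right) 18 - 176351} = \frac{1}{\left(-33\right) 18 - 176351} = \frac{1}{-594 - 176351} = \frac{1}{-176945} = - \frac{1}{176945}$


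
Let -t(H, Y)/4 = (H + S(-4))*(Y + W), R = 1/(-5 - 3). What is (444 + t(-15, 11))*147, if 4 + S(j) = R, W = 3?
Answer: 222705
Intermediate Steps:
R = -⅛ (R = 1/(-8) = -⅛ ≈ -0.12500)
S(j) = -33/8 (S(j) = -4 - ⅛ = -33/8)
t(H, Y) = -4*(3 + Y)*(-33/8 + H) (t(H, Y) = -4*(H - 33/8)*(Y + 3) = -4*(-33/8 + H)*(3 + Y) = -4*(3 + Y)*(-33/8 + H))
(444 + t(-15, 11))*147 = (444 + (99/2 - 12*(-15) + (33/2)*11 - 4*(-15)*11))*147 = (444 + (99/2 + 180 + 363/2 + 660))*147 = (444 + 1071)*147 = 1515*147 = 222705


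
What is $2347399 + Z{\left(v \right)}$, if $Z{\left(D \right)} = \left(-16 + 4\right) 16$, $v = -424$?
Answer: $2347207$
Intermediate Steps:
$Z{\left(D \right)} = -192$ ($Z{\left(D \right)} = \left(-12\right) 16 = -192$)
$2347399 + Z{\left(v \right)} = 2347399 - 192 = 2347207$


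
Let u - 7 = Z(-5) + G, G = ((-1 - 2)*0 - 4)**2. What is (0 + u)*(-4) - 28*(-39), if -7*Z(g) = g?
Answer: 6980/7 ≈ 997.14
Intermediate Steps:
Z(g) = -g/7
G = 16 (G = (-3*0 - 4)**2 = (0 - 4)**2 = (-4)**2 = 16)
u = 166/7 (u = 7 + (-1/7*(-5) + 16) = 7 + (5/7 + 16) = 7 + 117/7 = 166/7 ≈ 23.714)
(0 + u)*(-4) - 28*(-39) = (0 + 166/7)*(-4) - 28*(-39) = (166/7)*(-4) + 1092 = -664/7 + 1092 = 6980/7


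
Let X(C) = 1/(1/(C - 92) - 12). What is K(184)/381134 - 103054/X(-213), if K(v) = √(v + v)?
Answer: 377280694/305 + 2*√23/190567 ≈ 1.2370e+6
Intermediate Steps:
K(v) = √2*√v (K(v) = √(2*v) = √2*√v)
X(C) = 1/(-12 + 1/(-92 + C)) (X(C) = 1/(1/(-92 + C) - 12) = 1/(-12 + 1/(-92 + C)))
K(184)/381134 - 103054/X(-213) = (√2*√184)/381134 - 103054*(-1105 + 12*(-213))/(92 - 1*(-213)) = (√2*(2*√46))*(1/381134) - 103054*(-1105 - 2556)/(92 + 213) = (4*√23)*(1/381134) - 103054/(305/(-3661)) = 2*√23/190567 - 103054/((-1/3661*305)) = 2*√23/190567 - 103054/(-305/3661) = 2*√23/190567 - 103054*(-3661/305) = 2*√23/190567 + 377280694/305 = 377280694/305 + 2*√23/190567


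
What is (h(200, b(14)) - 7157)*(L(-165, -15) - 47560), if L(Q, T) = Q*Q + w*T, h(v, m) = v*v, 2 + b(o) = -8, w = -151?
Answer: -593473010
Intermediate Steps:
b(o) = -10 (b(o) = -2 - 8 = -10)
h(v, m) = v**2
L(Q, T) = Q**2 - 151*T (L(Q, T) = Q*Q - 151*T = Q**2 - 151*T)
(h(200, b(14)) - 7157)*(L(-165, -15) - 47560) = (200**2 - 7157)*(((-165)**2 - 151*(-15)) - 47560) = (40000 - 7157)*((27225 + 2265) - 47560) = 32843*(29490 - 47560) = 32843*(-18070) = -593473010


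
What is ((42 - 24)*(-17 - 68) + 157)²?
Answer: 1885129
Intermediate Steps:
((42 - 24)*(-17 - 68) + 157)² = (18*(-85) + 157)² = (-1530 + 157)² = (-1373)² = 1885129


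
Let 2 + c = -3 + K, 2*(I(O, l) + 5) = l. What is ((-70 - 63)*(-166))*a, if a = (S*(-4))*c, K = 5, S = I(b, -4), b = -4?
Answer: 0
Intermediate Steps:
I(O, l) = -5 + l/2
S = -7 (S = -5 + (1/2)*(-4) = -5 - 2 = -7)
c = 0 (c = -2 + (-3 + 5) = -2 + 2 = 0)
a = 0 (a = -7*(-4)*0 = 28*0 = 0)
((-70 - 63)*(-166))*a = ((-70 - 63)*(-166))*0 = -133*(-166)*0 = 22078*0 = 0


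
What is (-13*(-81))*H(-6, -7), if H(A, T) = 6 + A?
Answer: 0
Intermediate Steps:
(-13*(-81))*H(-6, -7) = (-13*(-81))*(6 - 6) = 1053*0 = 0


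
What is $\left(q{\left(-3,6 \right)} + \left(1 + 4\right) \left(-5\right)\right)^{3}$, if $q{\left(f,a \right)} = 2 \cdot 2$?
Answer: $-9261$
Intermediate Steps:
$q{\left(f,a \right)} = 4$
$\left(q{\left(-3,6 \right)} + \left(1 + 4\right) \left(-5\right)\right)^{3} = \left(4 + \left(1 + 4\right) \left(-5\right)\right)^{3} = \left(4 + 5 \left(-5\right)\right)^{3} = \left(4 - 25\right)^{3} = \left(-21\right)^{3} = -9261$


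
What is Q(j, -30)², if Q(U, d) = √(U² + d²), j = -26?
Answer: 1576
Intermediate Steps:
Q(j, -30)² = (√((-26)² + (-30)²))² = (√(676 + 900))² = (√1576)² = (2*√394)² = 1576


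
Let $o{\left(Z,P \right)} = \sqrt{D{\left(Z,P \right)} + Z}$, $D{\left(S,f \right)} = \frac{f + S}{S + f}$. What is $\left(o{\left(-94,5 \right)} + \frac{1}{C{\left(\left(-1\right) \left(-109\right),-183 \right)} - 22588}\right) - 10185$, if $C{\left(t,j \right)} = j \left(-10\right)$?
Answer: $- \frac{211420231}{20758} + i \sqrt{93} \approx -10185.0 + 9.6436 i$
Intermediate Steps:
$C{\left(t,j \right)} = - 10 j$
$D{\left(S,f \right)} = 1$ ($D{\left(S,f \right)} = \frac{S + f}{S + f} = 1$)
$o{\left(Z,P \right)} = \sqrt{1 + Z}$
$\left(o{\left(-94,5 \right)} + \frac{1}{C{\left(\left(-1\right) \left(-109\right),-183 \right)} - 22588}\right) - 10185 = \left(\sqrt{1 - 94} + \frac{1}{\left(-10\right) \left(-183\right) - 22588}\right) - 10185 = \left(\sqrt{-93} + \frac{1}{1830 - 22588}\right) - 10185 = \left(i \sqrt{93} + \frac{1}{-20758}\right) - 10185 = \left(i \sqrt{93} - \frac{1}{20758}\right) - 10185 = \left(- \frac{1}{20758} + i \sqrt{93}\right) - 10185 = - \frac{211420231}{20758} + i \sqrt{93}$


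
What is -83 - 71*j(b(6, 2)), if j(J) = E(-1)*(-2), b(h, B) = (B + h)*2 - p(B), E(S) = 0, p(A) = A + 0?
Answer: -83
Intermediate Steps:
p(A) = A
b(h, B) = B + 2*h (b(h, B) = (B + h)*2 - B = (2*B + 2*h) - B = B + 2*h)
j(J) = 0 (j(J) = 0*(-2) = 0)
-83 - 71*j(b(6, 2)) = -83 - 71*0 = -83 + 0 = -83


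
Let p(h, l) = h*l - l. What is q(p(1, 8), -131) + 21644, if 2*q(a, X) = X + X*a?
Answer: 43157/2 ≈ 21579.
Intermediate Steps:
p(h, l) = -l + h*l
q(a, X) = X/2 + X*a/2 (q(a, X) = (X + X*a)/2 = X/2 + X*a/2)
q(p(1, 8), -131) + 21644 = (½)*(-131)*(1 + 8*(-1 + 1)) + 21644 = (½)*(-131)*(1 + 8*0) + 21644 = (½)*(-131)*(1 + 0) + 21644 = (½)*(-131)*1 + 21644 = -131/2 + 21644 = 43157/2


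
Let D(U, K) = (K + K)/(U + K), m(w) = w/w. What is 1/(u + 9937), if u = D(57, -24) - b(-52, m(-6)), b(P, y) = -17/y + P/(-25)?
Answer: 275/2736378 ≈ 0.00010050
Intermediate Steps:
m(w) = 1
D(U, K) = 2*K/(K + U) (D(U, K) = (2*K)/(K + U) = 2*K/(K + U))
b(P, y) = -17/y - P/25 (b(P, y) = -17/y + P*(-1/25) = -17/y - P/25)
u = 3703/275 (u = 2*(-24)/(-24 + 57) - (-17/1 - 1/25*(-52)) = 2*(-24)/33 - (-17*1 + 52/25) = 2*(-24)*(1/33) - (-17 + 52/25) = -16/11 - 1*(-373/25) = -16/11 + 373/25 = 3703/275 ≈ 13.465)
1/(u + 9937) = 1/(3703/275 + 9937) = 1/(2736378/275) = 275/2736378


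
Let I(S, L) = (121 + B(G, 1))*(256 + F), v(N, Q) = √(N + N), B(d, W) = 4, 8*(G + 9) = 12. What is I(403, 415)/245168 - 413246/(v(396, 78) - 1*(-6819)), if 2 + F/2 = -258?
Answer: -374674967759/6168730554 + 826492*√22/15499323 ≈ -60.488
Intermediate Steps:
G = -15/2 (G = -9 + (⅛)*12 = -9 + 3/2 = -15/2 ≈ -7.5000)
F = -520 (F = -4 + 2*(-258) = -4 - 516 = -520)
v(N, Q) = √2*√N (v(N, Q) = √(2*N) = √2*√N)
I(S, L) = -33000 (I(S, L) = (121 + 4)*(256 - 520) = 125*(-264) = -33000)
I(403, 415)/245168 - 413246/(v(396, 78) - 1*(-6819)) = -33000/245168 - 413246/(√2*√396 - 1*(-6819)) = -33000*1/245168 - 413246/(√2*(6*√11) + 6819) = -375/2786 - 413246/(6*√22 + 6819) = -375/2786 - 413246/(6819 + 6*√22)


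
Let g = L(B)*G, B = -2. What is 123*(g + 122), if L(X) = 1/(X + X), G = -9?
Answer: 61131/4 ≈ 15283.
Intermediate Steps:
L(X) = 1/(2*X)
g = 9/4 (g = ((½)/(-2))*(-9) = ((½)*(-½))*(-9) = -¼*(-9) = 9/4 ≈ 2.2500)
123*(g + 122) = 123*(9/4 + 122) = 123*(497/4) = 61131/4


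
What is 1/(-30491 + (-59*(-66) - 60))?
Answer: -1/26657 ≈ -3.7514e-5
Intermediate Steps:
1/(-30491 + (-59*(-66) - 60)) = 1/(-30491 + (3894 - 60)) = 1/(-30491 + 3834) = 1/(-26657) = -1/26657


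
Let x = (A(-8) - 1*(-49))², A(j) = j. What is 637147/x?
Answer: 637147/1681 ≈ 379.03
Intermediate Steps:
x = 1681 (x = (-8 - 1*(-49))² = (-8 + 49)² = 41² = 1681)
637147/x = 637147/1681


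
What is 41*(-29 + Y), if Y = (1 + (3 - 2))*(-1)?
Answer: -1271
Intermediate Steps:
Y = -2 (Y = (1 + 1)*(-1) = 2*(-1) = -2)
41*(-29 + Y) = 41*(-29 - 2) = 41*(-31) = -1271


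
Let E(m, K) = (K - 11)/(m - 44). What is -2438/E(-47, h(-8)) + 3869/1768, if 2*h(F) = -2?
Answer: -98049629/5304 ≈ -18486.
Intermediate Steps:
h(F) = -1 (h(F) = (1/2)*(-2) = -1)
E(m, K) = (-11 + K)/(-44 + m)
-2438/E(-47, h(-8)) + 3869/1768 = -2438*(-44 - 47)/(-11 - 1) + 3869/1768 = -2438/(-12/(-91)) + 3869*(1/1768) = -2438/((-1/91*(-12))) + 3869/1768 = -2438/12/91 + 3869/1768 = -2438*91/12 + 3869/1768 = -110929/6 + 3869/1768 = -98049629/5304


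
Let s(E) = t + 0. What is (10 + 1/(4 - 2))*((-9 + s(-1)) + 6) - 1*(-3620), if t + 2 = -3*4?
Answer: 6883/2 ≈ 3441.5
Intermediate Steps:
t = -14 (t = -2 - 3*4 = -2 - 12 = -14)
s(E) = -14 (s(E) = -14 + 0 = -14)
(10 + 1/(4 - 2))*((-9 + s(-1)) + 6) - 1*(-3620) = (10 + 1/(4 - 2))*((-9 - 14) + 6) - 1*(-3620) = (10 + 1/2)*(-23 + 6) + 3620 = (10 + 1/2)*(-17) + 3620 = (21/2)*(-17) + 3620 = -357/2 + 3620 = 6883/2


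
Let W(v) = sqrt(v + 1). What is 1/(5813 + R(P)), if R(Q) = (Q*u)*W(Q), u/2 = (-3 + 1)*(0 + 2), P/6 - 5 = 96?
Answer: -5813/14232593159 - 4848*sqrt(607)/14232593159 ≈ -8.8006e-6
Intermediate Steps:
P = 606 (P = 30 + 6*96 = 30 + 576 = 606)
W(v) = sqrt(1 + v)
u = -8 (u = 2*((-3 + 1)*(0 + 2)) = 2*(-2*2) = 2*(-4) = -8)
R(Q) = -8*Q*sqrt(1 + Q) (R(Q) = (Q*(-8))*sqrt(1 + Q) = (-8*Q)*sqrt(1 + Q) = -8*Q*sqrt(1 + Q))
1/(5813 + R(P)) = 1/(5813 - 8*606*sqrt(1 + 606)) = 1/(5813 - 8*606*sqrt(607)) = 1/(5813 - 4848*sqrt(607))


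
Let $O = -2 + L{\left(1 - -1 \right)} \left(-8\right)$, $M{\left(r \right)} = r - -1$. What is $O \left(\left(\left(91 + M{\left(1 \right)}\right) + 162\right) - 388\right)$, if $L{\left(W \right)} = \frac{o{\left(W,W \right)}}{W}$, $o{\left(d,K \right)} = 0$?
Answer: $266$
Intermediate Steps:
$M{\left(r \right)} = 1 + r$ ($M{\left(r \right)} = r + 1 = 1 + r$)
$L{\left(W \right)} = 0$ ($L{\left(W \right)} = \frac{0}{W} = 0$)
$O = -2$ ($O = -2 + 0 \left(-8\right) = -2 + 0 = -2$)
$O \left(\left(\left(91 + M{\left(1 \right)}\right) + 162\right) - 388\right) = - 2 \left(\left(\left(91 + \left(1 + 1\right)\right) + 162\right) - 388\right) = - 2 \left(\left(\left(91 + 2\right) + 162\right) - 388\right) = - 2 \left(\left(93 + 162\right) - 388\right) = - 2 \left(255 - 388\right) = \left(-2\right) \left(-133\right) = 266$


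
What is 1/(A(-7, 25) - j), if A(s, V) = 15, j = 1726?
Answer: -1/1711 ≈ -0.00058445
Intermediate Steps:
1/(A(-7, 25) - j) = 1/(15 - 1*1726) = 1/(15 - 1726) = 1/(-1711) = -1/1711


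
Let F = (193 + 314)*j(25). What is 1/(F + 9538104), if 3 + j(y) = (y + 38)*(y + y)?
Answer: 1/11133633 ≈ 8.9818e-8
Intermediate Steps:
j(y) = -3 + 2*y*(38 + y) (j(y) = -3 + (y + 38)*(y + y) = -3 + (38 + y)*(2*y) = -3 + 2*y*(38 + y))
F = 1595529 (F = (193 + 314)*(-3 + 2*25² + 76*25) = 507*(-3 + 2*625 + 1900) = 507*(-3 + 1250 + 1900) = 507*3147 = 1595529)
1/(F + 9538104) = 1/(1595529 + 9538104) = 1/11133633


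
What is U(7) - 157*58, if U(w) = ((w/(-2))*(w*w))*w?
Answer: -20613/2 ≈ -10307.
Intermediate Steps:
U(w) = -w⁴/2 (U(w) = ((w*(-½))*w²)*w = ((-w/2)*w²)*w = (-w³/2)*w = -w⁴/2)
U(7) - 157*58 = -½*7⁴ - 157*58 = -½*2401 - 9106 = -2401/2 - 9106 = -20613/2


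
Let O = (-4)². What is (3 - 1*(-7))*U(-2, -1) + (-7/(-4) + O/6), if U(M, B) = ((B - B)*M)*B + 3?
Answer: 413/12 ≈ 34.417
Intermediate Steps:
O = 16
U(M, B) = 3 (U(M, B) = (0*M)*B + 3 = 0*B + 3 = 0 + 3 = 3)
(3 - 1*(-7))*U(-2, -1) + (-7/(-4) + O/6) = (3 - 1*(-7))*3 + (-7/(-4) + 16/6) = (3 + 7)*3 + (-7*(-¼) + 16*(⅙)) = 10*3 + (7/4 + 8/3) = 30 + 53/12 = 413/12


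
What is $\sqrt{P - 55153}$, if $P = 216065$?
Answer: $4 \sqrt{10057} \approx 401.14$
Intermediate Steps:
$\sqrt{P - 55153} = \sqrt{216065 - 55153} = \sqrt{160912} = 4 \sqrt{10057}$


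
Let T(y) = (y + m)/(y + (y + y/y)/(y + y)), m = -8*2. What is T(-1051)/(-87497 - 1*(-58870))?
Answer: -1121417/31606383652 ≈ -3.5481e-5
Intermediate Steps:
m = -16
T(y) = (-16 + y)/(y + (1 + y)/(2*y)) (T(y) = (y - 16)/(y + (y + y/y)/(y + y)) = (-16 + y)/(y + (y + 1)/((2*y))) = (-16 + y)/(y + (1 + y)*(1/(2*y))) = (-16 + y)/(y + (1 + y)/(2*y)))
T(-1051)/(-87497 - 1*(-58870)) = (2*(-1051)*(-16 - 1051)/(1 - 1051 + 2*(-1051)²))/(-87497 - 1*(-58870)) = (2*(-1051)*(-1067)/(1 - 1051 + 2*1104601))/(-87497 + 58870) = (2*(-1051)*(-1067)/(1 - 1051 + 2209202))/(-28627) = (2*(-1051)*(-1067)/2208152)*(-1/28627) = (2*(-1051)*(1/2208152)*(-1067))*(-1/28627) = (1121417/1104076)*(-1/28627) = -1121417/31606383652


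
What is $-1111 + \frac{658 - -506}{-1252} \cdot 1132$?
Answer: $- \frac{677155}{313} \approx -2163.4$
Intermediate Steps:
$-1111 + \frac{658 - -506}{-1252} \cdot 1132 = -1111 + \left(658 + 506\right) \left(- \frac{1}{1252}\right) 1132 = -1111 + 1164 \left(- \frac{1}{1252}\right) 1132 = -1111 - \frac{329412}{313} = - \frac{677155}{313}$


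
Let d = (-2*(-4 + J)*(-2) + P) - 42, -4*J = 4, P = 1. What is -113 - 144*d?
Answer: 8671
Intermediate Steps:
J = -1 (J = -¼*4 = -1)
d = -61 (d = (-2*(-4 - 1)*(-2) + 1) - 42 = (-(-10)*(-2) + 1) - 42 = (-2*10 + 1) - 42 = (-20 + 1) - 42 = -19 - 42 = -61)
-113 - 144*d = -113 - 144*(-61) = -113 + 8784 = 8671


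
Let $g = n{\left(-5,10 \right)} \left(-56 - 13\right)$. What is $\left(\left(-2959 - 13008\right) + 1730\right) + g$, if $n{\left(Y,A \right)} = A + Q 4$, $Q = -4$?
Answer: $-13823$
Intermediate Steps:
$n{\left(Y,A \right)} = -16 + A$ ($n{\left(Y,A \right)} = A - 16 = -16 + A$)
$g = 414$ ($g = \left(-16 + 10\right) \left(-56 - 13\right) = \left(-6\right) \left(-69\right) = 414$)
$\left(\left(-2959 - 13008\right) + 1730\right) + g = \left(\left(-2959 - 13008\right) + 1730\right) + 414 = \left(-15967 + 1730\right) + 414 = -14237 + 414 = -13823$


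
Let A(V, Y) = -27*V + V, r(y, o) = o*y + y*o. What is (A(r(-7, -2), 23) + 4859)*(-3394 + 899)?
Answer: -10306845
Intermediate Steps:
r(y, o) = 2*o*y (r(y, o) = o*y + o*y = 2*o*y)
A(V, Y) = -26*V
(A(r(-7, -2), 23) + 4859)*(-3394 + 899) = (-52*(-2)*(-7) + 4859)*(-3394 + 899) = (-26*28 + 4859)*(-2495) = (-728 + 4859)*(-2495) = 4131*(-2495) = -10306845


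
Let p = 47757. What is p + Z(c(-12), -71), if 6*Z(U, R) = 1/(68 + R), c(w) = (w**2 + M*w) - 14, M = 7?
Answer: 859625/18 ≈ 47757.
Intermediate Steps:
c(w) = -14 + w**2 + 7*w (c(w) = (w**2 + 7*w) - 14 = -14 + w**2 + 7*w)
Z(U, R) = 1/(6*(68 + R))
p + Z(c(-12), -71) = 47757 + 1/(6*(68 - 71)) = 47757 + (1/6)/(-3) = 47757 + (1/6)*(-1/3) = 47757 - 1/18 = 859625/18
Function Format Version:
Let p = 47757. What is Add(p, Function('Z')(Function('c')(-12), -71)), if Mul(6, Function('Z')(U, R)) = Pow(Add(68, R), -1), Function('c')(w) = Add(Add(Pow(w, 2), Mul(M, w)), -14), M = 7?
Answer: Rational(859625, 18) ≈ 47757.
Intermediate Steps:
Function('c')(w) = Add(-14, Pow(w, 2), Mul(7, w)) (Function('c')(w) = Add(Add(Pow(w, 2), Mul(7, w)), -14) = Add(-14, Pow(w, 2), Mul(7, w)))
Function('Z')(U, R) = Mul(Rational(1, 6), Pow(Add(68, R), -1))
Add(p, Function('Z')(Function('c')(-12), -71)) = Add(47757, Mul(Rational(1, 6), Pow(Add(68, -71), -1))) = Add(47757, Mul(Rational(1, 6), Pow(-3, -1))) = Add(47757, Mul(Rational(1, 6), Rational(-1, 3))) = Add(47757, Rational(-1, 18)) = Rational(859625, 18)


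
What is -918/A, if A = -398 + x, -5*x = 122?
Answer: 765/352 ≈ 2.1733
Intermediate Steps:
x = -122/5 (x = -⅕*122 = -122/5 ≈ -24.400)
A = -2112/5 (A = -398 - 122/5 = -2112/5 ≈ -422.40)
-918/A = -918/(-2112/5) = -918*(-5/2112) = 765/352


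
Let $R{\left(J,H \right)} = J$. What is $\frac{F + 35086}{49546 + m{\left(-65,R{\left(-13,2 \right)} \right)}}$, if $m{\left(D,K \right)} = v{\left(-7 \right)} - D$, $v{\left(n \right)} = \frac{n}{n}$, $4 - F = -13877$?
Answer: $\frac{48967}{49612} \approx 0.987$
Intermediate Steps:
$F = 13881$ ($F = 4 - -13877 = 4 + 13877 = 13881$)
$v{\left(n \right)} = 1$
$m{\left(D,K \right)} = 1 - D$
$\frac{F + 35086}{49546 + m{\left(-65,R{\left(-13,2 \right)} \right)}} = \frac{13881 + 35086}{49546 + \left(1 - -65\right)} = \frac{48967}{49546 + \left(1 + 65\right)} = \frac{48967}{49546 + 66} = \frac{48967}{49612}$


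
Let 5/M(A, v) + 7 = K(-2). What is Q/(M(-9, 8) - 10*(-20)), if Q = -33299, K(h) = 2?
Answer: -33299/199 ≈ -167.33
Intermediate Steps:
M(A, v) = -1 (M(A, v) = 5/(-7 + 2) = 5/(-5) = 5*(-⅕) = -1)
Q/(M(-9, 8) - 10*(-20)) = -33299/(-1 - 10*(-20)) = -33299/(-1 + 200) = -33299/199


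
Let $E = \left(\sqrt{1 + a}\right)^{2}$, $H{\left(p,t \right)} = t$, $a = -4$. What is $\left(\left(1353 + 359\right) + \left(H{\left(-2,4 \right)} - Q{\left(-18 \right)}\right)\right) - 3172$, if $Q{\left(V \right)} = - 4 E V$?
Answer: $-1240$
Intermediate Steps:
$E = -3$ ($E = \left(\sqrt{1 - 4}\right)^{2} = \left(\sqrt{-3}\right)^{2} = \left(i \sqrt{3}\right)^{2} = -3$)
$Q{\left(V \right)} = 12 V$ ($Q{\left(V \right)} = \left(-4\right) \left(-3\right) V = 12 V$)
$\left(\left(1353 + 359\right) + \left(H{\left(-2,4 \right)} - Q{\left(-18 \right)}\right)\right) - 3172 = \left(\left(1353 + 359\right) - \left(-4 + 12 \left(-18\right)\right)\right) - 3172 = \left(1712 + \left(4 - -216\right)\right) - 3172 = \left(1712 + \left(4 + 216\right)\right) - 3172 = \left(1712 + 220\right) - 3172 = 1932 - 3172 = -1240$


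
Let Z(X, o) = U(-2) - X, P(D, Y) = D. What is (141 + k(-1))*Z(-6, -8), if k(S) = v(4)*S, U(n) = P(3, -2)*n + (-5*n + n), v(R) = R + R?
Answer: 1064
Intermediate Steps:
v(R) = 2*R
U(n) = -n (U(n) = 3*n + (-5*n + n) = 3*n - 4*n = -n)
Z(X, o) = 2 - X (Z(X, o) = -1*(-2) - X = 2 - X)
k(S) = 8*S (k(S) = (2*4)*S = 8*S)
(141 + k(-1))*Z(-6, -8) = (141 + 8*(-1))*(2 - 1*(-6)) = (141 - 8)*(2 + 6) = 133*8 = 1064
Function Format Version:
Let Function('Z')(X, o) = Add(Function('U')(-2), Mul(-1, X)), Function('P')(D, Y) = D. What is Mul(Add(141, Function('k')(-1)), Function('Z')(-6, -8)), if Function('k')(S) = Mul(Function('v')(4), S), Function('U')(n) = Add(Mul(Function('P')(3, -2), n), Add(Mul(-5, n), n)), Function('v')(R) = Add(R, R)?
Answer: 1064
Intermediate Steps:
Function('v')(R) = Mul(2, R)
Function('U')(n) = Mul(-1, n) (Function('U')(n) = Add(Mul(3, n), Add(Mul(-5, n), n)) = Add(Mul(3, n), Mul(-4, n)) = Mul(-1, n))
Function('Z')(X, o) = Add(2, Mul(-1, X)) (Function('Z')(X, o) = Add(Mul(-1, -2), Mul(-1, X)) = Add(2, Mul(-1, X)))
Function('k')(S) = Mul(8, S) (Function('k')(S) = Mul(Mul(2, 4), S) = Mul(8, S))
Mul(Add(141, Function('k')(-1)), Function('Z')(-6, -8)) = Mul(Add(141, Mul(8, -1)), Add(2, Mul(-1, -6))) = Mul(Add(141, -8), Add(2, 6)) = Mul(133, 8) = 1064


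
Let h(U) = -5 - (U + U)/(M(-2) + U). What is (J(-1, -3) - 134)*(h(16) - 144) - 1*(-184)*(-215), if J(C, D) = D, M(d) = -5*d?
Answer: -246719/13 ≈ -18978.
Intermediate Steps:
h(U) = -5 - 2*U/(10 + U) (h(U) = -5 - (U + U)/(-5*(-2) + U) = -5 - 2*U/(10 + U))
(J(-1, -3) - 134)*(h(16) - 144) - 1*(-184)*(-215) = (-3 - 134)*((-50 - 7*16)/(10 + 16) - 144) - 1*(-184)*(-215) = -137*((-50 - 112)/26 - 144) + 184*(-215) = -137*((1/26)*(-162) - 144) - 39560 = -137*(-81/13 - 144) - 39560 = -137*(-1953/13) - 39560 = 267561/13 - 39560 = -246719/13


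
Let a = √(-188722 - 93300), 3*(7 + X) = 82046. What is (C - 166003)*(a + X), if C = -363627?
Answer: -43442900750/3 - 529630*I*√282022 ≈ -1.4481e+10 - 2.8126e+8*I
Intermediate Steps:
X = 82025/3 (X = -7 + (⅓)*82046 = -7 + 82046/3 = 82025/3 ≈ 27342.)
a = I*√282022 (a = √(-282022) = I*√282022 ≈ 531.06*I)
(C - 166003)*(a + X) = (-363627 - 166003)*(I*√282022 + 82025/3) = -529630*(82025/3 + I*√282022) = -43442900750/3 - 529630*I*√282022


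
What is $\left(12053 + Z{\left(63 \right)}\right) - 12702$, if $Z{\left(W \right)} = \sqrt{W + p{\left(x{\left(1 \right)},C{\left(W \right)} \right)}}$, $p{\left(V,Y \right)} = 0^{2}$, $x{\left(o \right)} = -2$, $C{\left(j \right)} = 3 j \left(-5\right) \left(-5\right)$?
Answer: $-649 + 3 \sqrt{7} \approx -641.06$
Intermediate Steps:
$C{\left(j \right)} = 75 j$ ($C{\left(j \right)} = - 15 j \left(-5\right) = 75 j$)
$p{\left(V,Y \right)} = 0$
$Z{\left(W \right)} = \sqrt{W}$ ($Z{\left(W \right)} = \sqrt{W + 0} = \sqrt{W}$)
$\left(12053 + Z{\left(63 \right)}\right) - 12702 = \left(12053 + \sqrt{63}\right) - 12702 = \left(12053 + 3 \sqrt{7}\right) - 12702 = -649 + 3 \sqrt{7}$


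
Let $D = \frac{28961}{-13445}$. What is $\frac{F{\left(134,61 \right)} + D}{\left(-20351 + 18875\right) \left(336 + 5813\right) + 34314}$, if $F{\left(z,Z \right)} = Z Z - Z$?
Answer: $- \frac{49179739}{121564446450} \approx -0.00040456$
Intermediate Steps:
$F{\left(z,Z \right)} = Z^{2} - Z$
$D = - \frac{28961}{13445}$ ($D = 28961 \left(- \frac{1}{13445}\right) = - \frac{28961}{13445} \approx -2.154$)
$\frac{F{\left(134,61 \right)} + D}{\left(-20351 + 18875\right) \left(336 + 5813\right) + 34314} = \frac{61 \left(-1 + 61\right) - \frac{28961}{13445}}{\left(-20351 + 18875\right) \left(336 + 5813\right) + 34314} = \frac{61 \cdot 60 - \frac{28961}{13445}}{\left(-1476\right) 6149 + 34314} = \frac{3660 - \frac{28961}{13445}}{-9075924 + 34314} = \frac{49179739}{13445 \left(-9041610\right)} = \frac{49179739}{13445} \left(- \frac{1}{9041610}\right) = - \frac{49179739}{121564446450}$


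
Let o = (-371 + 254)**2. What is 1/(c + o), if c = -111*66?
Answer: 1/6363 ≈ 0.00015716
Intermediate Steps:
o = 13689 (o = (-117)**2 = 13689)
c = -7326
1/(c + o) = 1/(-7326 + 13689) = 1/6363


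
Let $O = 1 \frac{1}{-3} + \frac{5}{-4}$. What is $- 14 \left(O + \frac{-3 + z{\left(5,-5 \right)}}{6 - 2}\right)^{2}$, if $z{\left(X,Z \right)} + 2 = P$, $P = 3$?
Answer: $- \frac{4375}{72} \approx -60.764$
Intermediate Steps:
$O = - \frac{19}{12}$ ($O = 1 \left(- \frac{1}{3}\right) + 5 \left(- \frac{1}{4}\right) = - \frac{1}{3} - \frac{5}{4} = - \frac{19}{12} \approx -1.5833$)
$z{\left(X,Z \right)} = 1$ ($z{\left(X,Z \right)} = -2 + 3 = 1$)
$- 14 \left(O + \frac{-3 + z{\left(5,-5 \right)}}{6 - 2}\right)^{2} = - 14 \left(- \frac{19}{12} + \frac{-3 + 1}{6 - 2}\right)^{2} = - 14 \left(- \frac{19}{12} - \frac{2}{4}\right)^{2} = - 14 \left(- \frac{19}{12} - \frac{1}{2}\right)^{2} = - 14 \left(- \frac{25}{12}\right)^{2} = \left(-14\right) \frac{625}{144} = - \frac{4375}{72}$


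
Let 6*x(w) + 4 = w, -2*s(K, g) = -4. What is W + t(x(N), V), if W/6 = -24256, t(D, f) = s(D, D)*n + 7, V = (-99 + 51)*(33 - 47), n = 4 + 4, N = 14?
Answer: -145513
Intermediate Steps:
s(K, g) = 2 (s(K, g) = -½*(-4) = 2)
n = 8
x(w) = -⅔ + w/6
V = 672 (V = -48*(-14) = 672)
t(D, f) = 23 (t(D, f) = 2*8 + 7 = 16 + 7 = 23)
W = -145536 (W = 6*(-24256) = -145536)
W + t(x(N), V) = -145536 + 23 = -145513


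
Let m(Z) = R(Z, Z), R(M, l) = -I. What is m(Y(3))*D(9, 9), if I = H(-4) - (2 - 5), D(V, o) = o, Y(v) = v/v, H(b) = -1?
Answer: -18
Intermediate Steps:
Y(v) = 1
I = 2 (I = -1 - (2 - 5) = -1 - 1*(-3) = -1 + 3 = 2)
R(M, l) = -2 (R(M, l) = -1*2 = -2)
m(Z) = -2
m(Y(3))*D(9, 9) = -2*9 = -18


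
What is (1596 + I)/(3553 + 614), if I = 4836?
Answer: 2144/1389 ≈ 1.5436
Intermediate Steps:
(1596 + I)/(3553 + 614) = (1596 + 4836)/(3553 + 614) = 6432/4167 = 6432*(1/4167) = 2144/1389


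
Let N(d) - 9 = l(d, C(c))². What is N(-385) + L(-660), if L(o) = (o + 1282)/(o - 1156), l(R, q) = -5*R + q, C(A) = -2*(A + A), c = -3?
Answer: 3406795713/908 ≈ 3.7520e+6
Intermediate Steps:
C(A) = -4*A
l(R, q) = q - 5*R
N(d) = 9 + (12 - 5*d)² (N(d) = 9 + (-4*(-3) - 5*d)² = 9 + (12 - 5*d)²)
L(o) = (1282 + o)/(-1156 + o)
N(-385) + L(-660) = (9 + (-12 + 5*(-385))²) + (1282 - 660)/(-1156 - 660) = (9 + (-12 - 1925)²) + 622/(-1816) = (9 + (-1937)²) - 1/1816*622 = (9 + 3751969) - 311/908 = 3751978 - 311/908 = 3406795713/908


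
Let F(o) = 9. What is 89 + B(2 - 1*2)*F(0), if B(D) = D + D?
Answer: 89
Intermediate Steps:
B(D) = 2*D
89 + B(2 - 1*2)*F(0) = 89 + (2*(2 - 1*2))*9 = 89 + (2*(2 - 2))*9 = 89 + (2*0)*9 = 89 + 0*9 = 89 + 0 = 89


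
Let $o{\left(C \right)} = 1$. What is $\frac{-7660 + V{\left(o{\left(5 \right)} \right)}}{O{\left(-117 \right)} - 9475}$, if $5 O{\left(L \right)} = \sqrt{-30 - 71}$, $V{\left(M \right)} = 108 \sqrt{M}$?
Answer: $\frac{894440000}{1122195363} + \frac{18880 i \sqrt{101}}{1122195363} \approx 0.79704 + 0.00016908 i$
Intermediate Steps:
$O{\left(L \right)} = \frac{i \sqrt{101}}{5}$ ($O{\left(L \right)} = \frac{\sqrt{-30 - 71}}{5} = \frac{\sqrt{-101}}{5} = \frac{i \sqrt{101}}{5}$)
$\frac{-7660 + V{\left(o{\left(5 \right)} \right)}}{O{\left(-117 \right)} - 9475} = \frac{-7660 + 108 \sqrt{1}}{\frac{i \sqrt{101}}{5} - 9475} = \frac{-7660 + 108 \cdot 1}{-9475 + \frac{i \sqrt{101}}{5}} = \frac{-7660 + 108}{-9475 + \frac{i \sqrt{101}}{5}} = - \frac{7552}{-9475 + \frac{i \sqrt{101}}{5}}$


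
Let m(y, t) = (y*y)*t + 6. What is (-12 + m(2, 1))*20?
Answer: -40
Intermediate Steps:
m(y, t) = 6 + t*y² (m(y, t) = y²*t + 6 = t*y² + 6 = 6 + t*y²)
(-12 + m(2, 1))*20 = (-12 + (6 + 1*2²))*20 = (-12 + (6 + 1*4))*20 = (-12 + (6 + 4))*20 = (-12 + 10)*20 = -2*20 = -40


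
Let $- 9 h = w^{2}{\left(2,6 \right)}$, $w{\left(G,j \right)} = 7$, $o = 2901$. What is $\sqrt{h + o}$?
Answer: $\frac{2 \sqrt{6515}}{3} \approx 53.81$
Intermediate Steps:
$h = - \frac{49}{9}$ ($h = - \frac{7^{2}}{9} = \left(- \frac{1}{9}\right) 49 = - \frac{49}{9} \approx -5.4444$)
$\sqrt{h + o} = \sqrt{- \frac{49}{9} + 2901} = \sqrt{\frac{26060}{9}} = \frac{2 \sqrt{6515}}{3}$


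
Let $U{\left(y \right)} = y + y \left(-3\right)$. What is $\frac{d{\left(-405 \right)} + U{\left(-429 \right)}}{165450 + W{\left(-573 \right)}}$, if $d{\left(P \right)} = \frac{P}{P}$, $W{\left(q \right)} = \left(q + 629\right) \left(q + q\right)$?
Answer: $\frac{859}{101274} \approx 0.0084819$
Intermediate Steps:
$U{\left(y \right)} = - 2 y$ ($U{\left(y \right)} = y - 3 y = - 2 y$)
$W{\left(q \right)} = 2 q \left(629 + q\right)$ ($W{\left(q \right)} = \left(629 + q\right) 2 q = 2 q \left(629 + q\right)$)
$d{\left(P \right)} = 1$
$\frac{d{\left(-405 \right)} + U{\left(-429 \right)}}{165450 + W{\left(-573 \right)}} = \frac{1 - -858}{165450 + 2 \left(-573\right) \left(629 - 573\right)} = \frac{1 + 858}{165450 + 2 \left(-573\right) 56} = \frac{859}{165450 - 64176} = \frac{859}{101274}$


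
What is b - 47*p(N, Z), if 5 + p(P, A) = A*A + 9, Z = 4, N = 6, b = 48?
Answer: -892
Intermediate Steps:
p(P, A) = 4 + A**2 (p(P, A) = -5 + (A*A + 9) = -5 + (A**2 + 9) = -5 + (9 + A**2) = 4 + A**2)
b - 47*p(N, Z) = 48 - 47*(4 + 4**2) = 48 - 47*(4 + 16) = 48 - 47*20 = 48 - 940 = -892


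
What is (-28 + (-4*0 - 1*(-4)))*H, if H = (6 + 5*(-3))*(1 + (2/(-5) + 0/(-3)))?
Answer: 648/5 ≈ 129.60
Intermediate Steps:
H = -27/5 (H = (6 - 15)*(1 + (2*(-⅕) + 0*(-⅓))) = -9*(1 + (-⅖ + 0)) = -9*(1 - ⅖) = -9*⅗ = -27/5 ≈ -5.4000)
(-28 + (-4*0 - 1*(-4)))*H = (-28 + (-4*0 - 1*(-4)))*(-27/5) = (-28 + (0 + 4))*(-27/5) = (-28 + 4)*(-27/5) = -24*(-27/5) = 648/5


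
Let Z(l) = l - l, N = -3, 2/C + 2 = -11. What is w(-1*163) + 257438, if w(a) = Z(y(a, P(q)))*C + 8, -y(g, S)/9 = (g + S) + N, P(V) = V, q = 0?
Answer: 257446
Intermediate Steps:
C = -2/13 (C = 2/(-2 - 11) = 2/(-13) = 2*(-1/13) = -2/13 ≈ -0.15385)
y(g, S) = 27 - 9*S - 9*g (y(g, S) = -9*((g + S) - 3) = -9*((S + g) - 3) = -9*(-3 + S + g) = 27 - 9*S - 9*g)
Z(l) = 0
w(a) = 8 (w(a) = 0*(-2/13) + 8 = 0 + 8 = 8)
w(-1*163) + 257438 = 8 + 257438 = 257446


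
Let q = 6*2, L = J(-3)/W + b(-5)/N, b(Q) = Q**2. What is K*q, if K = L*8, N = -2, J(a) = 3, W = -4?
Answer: -1272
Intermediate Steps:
L = -53/4 (L = 3/(-4) + (-5)**2/(-2) = 3*(-1/4) + 25*(-1/2) = -3/4 - 25/2 = -53/4 ≈ -13.250)
K = -106 (K = -53/4*8 = -106)
q = 12
K*q = -106*12 = -1272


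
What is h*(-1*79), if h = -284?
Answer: 22436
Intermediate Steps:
h*(-1*79) = -(-284)*79 = -284*(-79) = 22436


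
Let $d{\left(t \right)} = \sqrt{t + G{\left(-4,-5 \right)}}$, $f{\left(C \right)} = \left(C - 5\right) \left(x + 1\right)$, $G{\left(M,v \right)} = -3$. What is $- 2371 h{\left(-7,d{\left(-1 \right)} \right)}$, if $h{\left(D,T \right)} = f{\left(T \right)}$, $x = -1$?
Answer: $0$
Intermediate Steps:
$f{\left(C \right)} = 0$ ($f{\left(C \right)} = \left(C - 5\right) \left(-1 + 1\right) = \left(-5 + C\right) 0 = 0$)
$d{\left(t \right)} = \sqrt{-3 + t}$ ($d{\left(t \right)} = \sqrt{t - 3} = \sqrt{-3 + t}$)
$h{\left(D,T \right)} = 0$
$- 2371 h{\left(-7,d{\left(-1 \right)} \right)} = \left(-2371\right) 0 = 0$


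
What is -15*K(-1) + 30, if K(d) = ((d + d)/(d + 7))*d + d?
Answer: 40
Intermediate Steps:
K(d) = d + 2*d²/(7 + d) (K(d) = ((2*d)/(7 + d))*d + d = (2*d/(7 + d))*d + d = 2*d²/(7 + d) + d = d + 2*d²/(7 + d))
-15*K(-1) + 30 = -(-15)*(7 + 3*(-1))/(7 - 1) + 30 = -(-15)*(7 - 3)/6 + 30 = -(-15)*4/6 + 30 = -15*(-⅔) + 30 = 10 + 30 = 40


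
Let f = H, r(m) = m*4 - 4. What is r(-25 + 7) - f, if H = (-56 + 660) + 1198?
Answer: -1878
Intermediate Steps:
H = 1802 (H = 604 + 1198 = 1802)
r(m) = -4 + 4*m (r(m) = 4*m - 4 = -4 + 4*m)
f = 1802
r(-25 + 7) - f = (-4 + 4*(-25 + 7)) - 1*1802 = (-4 + 4*(-18)) - 1802 = (-4 - 72) - 1802 = -76 - 1802 = -1878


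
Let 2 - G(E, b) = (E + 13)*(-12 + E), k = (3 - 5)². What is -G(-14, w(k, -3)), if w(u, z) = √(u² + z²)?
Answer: 24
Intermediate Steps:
k = 4 (k = (-2)² = 4)
G(E, b) = 2 - (-12 + E)*(13 + E) (G(E, b) = 2 - (E + 13)*(-12 + E) = 2 - (13 + E)*(-12 + E) = 2 - (-12 + E)*(13 + E))
-G(-14, w(k, -3)) = -(158 - 1*(-14) - 1*(-14)²) = -(158 + 14 - 1*196) = -(158 + 14 - 196) = -1*(-24) = 24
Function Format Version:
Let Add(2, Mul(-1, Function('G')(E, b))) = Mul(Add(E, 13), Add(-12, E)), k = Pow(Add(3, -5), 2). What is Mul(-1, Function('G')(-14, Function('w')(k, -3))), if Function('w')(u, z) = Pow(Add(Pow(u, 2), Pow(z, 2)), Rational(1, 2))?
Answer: 24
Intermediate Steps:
k = 4 (k = Pow(-2, 2) = 4)
Function('G')(E, b) = Add(2, Mul(-1, Add(-12, E), Add(13, E))) (Function('G')(E, b) = Add(2, Mul(-1, Mul(Add(E, 13), Add(-12, E)))) = Add(2, Mul(-1, Mul(Add(13, E), Add(-12, E)))) = Add(2, Mul(-1, Mul(Add(-12, E), Add(13, E)))) = Add(2, Mul(-1, Add(-12, E), Add(13, E))))
Mul(-1, Function('G')(-14, Function('w')(k, -3))) = Mul(-1, Add(158, Mul(-1, -14), Mul(-1, Pow(-14, 2)))) = Mul(-1, Add(158, 14, Mul(-1, 196))) = Mul(-1, Add(158, 14, -196)) = Mul(-1, -24) = 24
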